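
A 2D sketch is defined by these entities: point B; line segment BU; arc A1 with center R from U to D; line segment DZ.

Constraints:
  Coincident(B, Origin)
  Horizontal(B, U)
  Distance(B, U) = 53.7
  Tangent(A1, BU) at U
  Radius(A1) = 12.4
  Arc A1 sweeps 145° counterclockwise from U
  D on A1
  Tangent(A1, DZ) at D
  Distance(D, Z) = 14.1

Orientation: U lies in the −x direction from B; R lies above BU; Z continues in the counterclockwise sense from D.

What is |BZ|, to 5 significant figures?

65.720

B is at the origin; BU is horizontal with |BU| = 53.7 and U on the −x side, so U = (-53.700, 0.0000). A1 meets BU tangentially, so RU is at right angles to BU, so R = U + (0, 12.4) = (-53.700, 12.400). On A1, U sits at bearing -90° from R; a 145° counterclockwise sweep puts D at bearing 55°, so D = R + 12.4·(cos 55°, sin 55°) = (-46.588, 22.557). A1 meets DZ tangentially, so RD is at right angles to DZ, so DZ runs along (−sin 55°, cos 55°); with |DZ| = 14.1, Z = (-58.138, 30.645). Then |BZ| = |Z − B| = 65.720.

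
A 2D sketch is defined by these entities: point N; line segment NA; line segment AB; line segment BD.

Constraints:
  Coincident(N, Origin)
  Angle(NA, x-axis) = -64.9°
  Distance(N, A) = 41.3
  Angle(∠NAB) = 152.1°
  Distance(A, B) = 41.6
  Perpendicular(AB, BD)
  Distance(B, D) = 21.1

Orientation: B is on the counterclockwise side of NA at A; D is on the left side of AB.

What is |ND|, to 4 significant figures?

78.12

N is at the origin; NA runs at -64.9° with length 41.3, so A = 41.3·(cos -64.9°, sin -64.9°) = (17.52, -37.40). ∠NAB = 152.1°, so AB runs at -64.9° + (180° − 152.1°) = -37.00° from the x-axis; with |AB| = 41.6, B = A + 41.6·(cos -37.00°, sin -37.00°) = (50.74, -62.44). The perpendicularity gives BD at right angles to AB; with |BD| = 21.1 on the left of AB, D = B + 21.1·(0.6018, 0.7986) = (63.44, -45.58). Then |ND| = |D − N| = 78.12.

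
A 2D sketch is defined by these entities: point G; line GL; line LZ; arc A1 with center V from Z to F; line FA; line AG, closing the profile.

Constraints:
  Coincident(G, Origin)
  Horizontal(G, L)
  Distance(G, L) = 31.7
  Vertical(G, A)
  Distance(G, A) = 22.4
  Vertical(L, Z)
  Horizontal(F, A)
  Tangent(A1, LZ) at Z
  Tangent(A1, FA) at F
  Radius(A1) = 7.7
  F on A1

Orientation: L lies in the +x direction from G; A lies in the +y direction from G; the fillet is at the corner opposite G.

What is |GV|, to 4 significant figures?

28.14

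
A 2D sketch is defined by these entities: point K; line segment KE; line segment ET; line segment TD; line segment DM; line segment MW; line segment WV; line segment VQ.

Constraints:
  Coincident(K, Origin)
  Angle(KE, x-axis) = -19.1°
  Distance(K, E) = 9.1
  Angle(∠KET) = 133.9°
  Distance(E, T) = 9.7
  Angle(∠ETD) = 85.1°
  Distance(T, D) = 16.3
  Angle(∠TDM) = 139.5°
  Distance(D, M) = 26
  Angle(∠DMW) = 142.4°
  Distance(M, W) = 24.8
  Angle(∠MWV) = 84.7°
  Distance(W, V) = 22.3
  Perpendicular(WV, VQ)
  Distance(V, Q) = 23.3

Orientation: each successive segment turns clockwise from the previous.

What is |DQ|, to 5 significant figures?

20.570

K is at the origin; KE runs at -19.1° with length 9.1, so E = (8.5990, -2.9777). ∠KET = 133.9° gives ET at -65.200° from the x-axis; with |ET| = 9.7, T = (12.668, -11.783). ∠ETD = 85.1° gives TD at -160.10° from the x-axis; with |TD| = 16.3, D = (-2.6590, -17.331). ∠TDM = 139.5° gives DM at 159.40° from the x-axis; with |DM| = 26.0, M = (-26.997, -8.1834). ∠DMW = 142.4° gives MW at 121.80° from the x-axis; with |MW| = 24.8, W = (-40.065, 12.894). ∠MWV = 84.7° gives WV at 26.500° from the x-axis; with |WV| = 22.3, V = (-20.108, 22.844). WV is perpendicular to VQ, so VQ runs at -63.500°; with |VQ| = 23.3, Q = (-9.7116, 1.9922). Then |DQ| = |Q − D| = 20.570.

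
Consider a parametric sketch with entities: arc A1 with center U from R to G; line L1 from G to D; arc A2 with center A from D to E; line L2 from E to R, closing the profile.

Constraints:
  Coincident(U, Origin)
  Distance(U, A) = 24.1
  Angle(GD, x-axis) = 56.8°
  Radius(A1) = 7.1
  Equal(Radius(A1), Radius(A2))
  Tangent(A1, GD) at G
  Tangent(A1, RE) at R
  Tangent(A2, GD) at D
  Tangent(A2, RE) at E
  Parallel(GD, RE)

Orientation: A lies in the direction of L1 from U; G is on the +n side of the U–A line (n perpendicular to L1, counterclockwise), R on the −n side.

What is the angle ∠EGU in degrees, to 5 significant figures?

59.493°

The slot axis is L1's direction at 56.8°, so u = (cos 56.8°, sin 56.8°) = (0.54756, 0.83676) and n = (−sin 56.8°, cos 56.8°) = (-0.83676, 0.54756). U is at the origin and A lies 24.1 along u from U, so A = 24.1·u = (13.196, 20.166). Tangency of A1 to both parallel lines with radius 7.1 puts G and R at U ± 7.1·n: G = (-5.9410, 3.8877), R = (5.9410, -3.8877). Equal radii place D and E the same way about A: D = A + 7.1·n = (7.2552, 24.054), E = A − 7.1·n = (19.137, 16.278). Then cos ∠EGU = GE·GU / (|GE||GU|), giving 59.493°.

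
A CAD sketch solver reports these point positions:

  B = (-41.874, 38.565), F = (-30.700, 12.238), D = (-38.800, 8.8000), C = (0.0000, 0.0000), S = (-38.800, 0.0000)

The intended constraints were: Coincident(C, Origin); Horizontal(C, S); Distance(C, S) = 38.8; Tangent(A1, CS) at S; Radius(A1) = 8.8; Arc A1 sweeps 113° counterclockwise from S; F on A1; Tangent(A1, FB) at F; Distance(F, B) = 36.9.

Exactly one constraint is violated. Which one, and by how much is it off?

Distance(F, B) = 36.9 — off by 8.30.

C = (0.00, 0.00) ✓; C.y = 0.00, S.y = 0.00 ✓; |CS| = 38.80 ✓; ∠(DS, SC) = 90.00° ✓; |DS| = 8.800 ✓; bearing(D→F) − bearing(D→S) = 113.0° ✓; |DF| = 8.799 ✓; ∠(DF, FB) = 90.00° ✓; |FB| = 28.60 ✗.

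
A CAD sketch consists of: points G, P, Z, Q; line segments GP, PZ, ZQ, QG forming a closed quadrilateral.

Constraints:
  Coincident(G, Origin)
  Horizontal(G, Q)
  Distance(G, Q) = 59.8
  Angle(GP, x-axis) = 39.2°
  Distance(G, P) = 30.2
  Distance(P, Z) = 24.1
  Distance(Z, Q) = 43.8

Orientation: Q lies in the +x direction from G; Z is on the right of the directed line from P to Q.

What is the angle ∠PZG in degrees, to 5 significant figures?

93.889°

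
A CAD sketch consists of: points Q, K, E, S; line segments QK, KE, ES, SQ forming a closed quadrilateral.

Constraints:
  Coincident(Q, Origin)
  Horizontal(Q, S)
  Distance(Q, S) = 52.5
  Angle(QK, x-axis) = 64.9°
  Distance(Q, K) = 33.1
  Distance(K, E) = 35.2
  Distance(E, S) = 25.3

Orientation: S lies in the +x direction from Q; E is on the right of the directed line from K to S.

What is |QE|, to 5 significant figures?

27.461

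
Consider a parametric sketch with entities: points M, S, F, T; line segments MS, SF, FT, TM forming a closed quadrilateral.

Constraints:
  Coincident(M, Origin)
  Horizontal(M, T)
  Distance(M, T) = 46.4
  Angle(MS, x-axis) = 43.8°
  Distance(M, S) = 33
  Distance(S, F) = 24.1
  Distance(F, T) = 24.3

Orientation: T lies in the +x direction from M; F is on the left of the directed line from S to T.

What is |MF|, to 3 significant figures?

53.7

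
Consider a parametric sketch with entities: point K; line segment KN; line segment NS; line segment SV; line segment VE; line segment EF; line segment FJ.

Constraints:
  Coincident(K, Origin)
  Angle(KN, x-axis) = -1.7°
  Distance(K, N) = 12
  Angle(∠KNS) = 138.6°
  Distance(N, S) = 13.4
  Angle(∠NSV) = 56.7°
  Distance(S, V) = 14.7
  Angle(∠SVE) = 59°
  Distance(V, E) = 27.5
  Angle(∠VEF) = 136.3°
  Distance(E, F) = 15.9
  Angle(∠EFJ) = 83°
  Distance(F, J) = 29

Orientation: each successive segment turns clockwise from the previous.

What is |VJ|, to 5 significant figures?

33.699

K is at the origin; KN runs at -1.7° with length 12.0, so N = (11.995, -0.35599). ∠KNS = 138.6° gives NS at -43.100° from the x-axis; with |NS| = 13.4, S = (21.779, -9.5119). ∠NSV = 56.7° gives SV at -166.40° from the x-axis; with |SV| = 14.7, V = (7.4911, -12.968). ∠SVE = 59.0° gives VE at 72.600° from the x-axis; with |VE| = 27.5, E = (15.715, 13.273). ∠VEF = 136.3° gives EF at 28.900° from the x-axis; with |EF| = 15.9, F = (29.635, 20.957). ∠EFJ = 83.0° gives FJ at -68.100° from the x-axis; with |FJ| = 29.0, J = (40.451, -5.9499). Then |VJ| = |J − V| = 33.699.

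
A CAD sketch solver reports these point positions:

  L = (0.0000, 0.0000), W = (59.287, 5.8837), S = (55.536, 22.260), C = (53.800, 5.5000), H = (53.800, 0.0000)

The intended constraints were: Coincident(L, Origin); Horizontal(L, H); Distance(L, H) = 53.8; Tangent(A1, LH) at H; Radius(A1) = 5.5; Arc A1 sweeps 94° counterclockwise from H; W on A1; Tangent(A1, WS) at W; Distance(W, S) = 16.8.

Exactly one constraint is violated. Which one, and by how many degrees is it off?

Tangent(A1, WS) at W — off by 8.90°.

L = (0.00, 0.00) ✓; L.y = 0.00, H.y = 0.00 ✓; |LH| = 53.80 ✓; ∠(CH, HL) = 90.00° ✓; |CH| = 5.500 ✓; bearing(C→W) − bearing(C→H) = 94.00° ✓; |CW| = 5.500 ✓; ∠(CW, WS) = 81.10° ✗; |WS| = 16.80 ✓.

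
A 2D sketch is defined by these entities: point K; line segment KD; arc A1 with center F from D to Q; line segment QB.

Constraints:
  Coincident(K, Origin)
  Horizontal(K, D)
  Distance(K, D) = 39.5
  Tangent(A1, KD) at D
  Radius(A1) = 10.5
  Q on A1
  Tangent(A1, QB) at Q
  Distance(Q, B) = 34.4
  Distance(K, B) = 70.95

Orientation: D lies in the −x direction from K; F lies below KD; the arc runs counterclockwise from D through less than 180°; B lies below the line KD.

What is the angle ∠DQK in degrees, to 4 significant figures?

29.24°

Checks: |FQ| = 10.50 ✓; ∠(FQ, QB) = 90.00° ✓; |QB| = 34.40 ✓; |KB| = 70.95 ✓.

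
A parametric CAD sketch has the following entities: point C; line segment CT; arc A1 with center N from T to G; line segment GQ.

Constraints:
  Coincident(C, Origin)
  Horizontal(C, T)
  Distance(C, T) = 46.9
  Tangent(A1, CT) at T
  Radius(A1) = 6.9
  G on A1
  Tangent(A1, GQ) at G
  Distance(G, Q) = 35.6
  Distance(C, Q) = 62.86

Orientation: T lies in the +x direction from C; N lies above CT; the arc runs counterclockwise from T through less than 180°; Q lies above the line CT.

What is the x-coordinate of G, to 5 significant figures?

53.627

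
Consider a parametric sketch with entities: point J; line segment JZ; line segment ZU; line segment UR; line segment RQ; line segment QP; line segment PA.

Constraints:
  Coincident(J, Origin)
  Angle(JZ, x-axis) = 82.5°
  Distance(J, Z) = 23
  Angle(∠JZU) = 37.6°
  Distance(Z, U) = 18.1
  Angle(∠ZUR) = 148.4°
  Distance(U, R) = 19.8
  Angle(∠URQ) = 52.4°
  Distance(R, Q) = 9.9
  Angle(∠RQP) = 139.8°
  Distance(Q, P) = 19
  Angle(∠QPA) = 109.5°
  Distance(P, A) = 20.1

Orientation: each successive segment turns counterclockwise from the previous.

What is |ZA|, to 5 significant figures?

14.727

J is at the origin; JZ runs at 82.5° with length 23.0, so Z = (3.0021, 22.803). ∠JZU = 37.6° gives ZU at -135.10° from the x-axis; with |ZU| = 18.1, U = (-9.8188, 10.027). ∠ZUR = 148.4° gives UR at -103.50° from the x-axis; with |UR| = 19.8, R = (-14.441, -9.2260). ∠URQ = 52.4° gives RQ at 24.100° from the x-axis; with |RQ| = 9.9, Q = (-5.4040, -5.1835). ∠RQP = 139.8° gives QP at 64.300° from the x-axis; with |QP| = 19.0, P = (2.8355, 11.937). ∠QPA = 109.5° gives PA at 134.80° from the x-axis; with |PA| = 20.1, A = (-11.328, 26.199). Then |ZA| = |A − Z| = 14.727.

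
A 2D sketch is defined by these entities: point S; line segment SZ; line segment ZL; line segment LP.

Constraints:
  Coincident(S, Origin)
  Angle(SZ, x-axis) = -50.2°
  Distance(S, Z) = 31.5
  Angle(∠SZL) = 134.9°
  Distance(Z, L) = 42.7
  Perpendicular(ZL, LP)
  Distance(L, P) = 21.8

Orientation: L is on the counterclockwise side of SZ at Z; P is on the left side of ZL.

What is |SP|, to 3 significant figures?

64.9

S is at the origin; SZ runs at -50.2° with length 31.5, so Z = 31.5·(cos -50.2°, sin -50.2°) = (20.2, -24.2). ∠SZL = 134.9°, so ZL runs at -50.2° + (180° − 134.9°) = -5.10° from the x-axis; with |ZL| = 42.7, L = Z + 42.7·(cos -5.10°, sin -5.10°) = (62.7, -28.0). ZL ⟂ LP; with |LP| = 21.8 on the left of ZL, P = L + 21.8·(0.0889, 0.996) = (64.6, -6.28). Then |SP| = |P − S| = 64.9.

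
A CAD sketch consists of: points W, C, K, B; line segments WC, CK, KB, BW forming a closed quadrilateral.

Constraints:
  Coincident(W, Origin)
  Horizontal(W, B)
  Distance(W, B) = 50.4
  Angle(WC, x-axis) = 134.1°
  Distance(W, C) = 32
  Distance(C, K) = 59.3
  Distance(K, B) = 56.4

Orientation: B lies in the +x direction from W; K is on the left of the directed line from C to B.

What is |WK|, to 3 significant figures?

59.9

W is at the origin; W and B share the same y with |WB| = 50.4 and B in +x, so B = (50.4, 0). WC runs at 134.1° with |WC| = 32.0, so C = (-22.3, 23.0). K is determined by |CK| = 59.3 and |KB| = 56.4 together: it lies at the intersection of circle(C, 59.3) and circle(B, 56.4). With |CB| = 76.2, the foot of the radical line on CB is 40.3 from C and the perpendicular offset is √(59.3² − 40.3²) = 43.5. Taking the left-of-CB solution: K = (29.3, 52.3).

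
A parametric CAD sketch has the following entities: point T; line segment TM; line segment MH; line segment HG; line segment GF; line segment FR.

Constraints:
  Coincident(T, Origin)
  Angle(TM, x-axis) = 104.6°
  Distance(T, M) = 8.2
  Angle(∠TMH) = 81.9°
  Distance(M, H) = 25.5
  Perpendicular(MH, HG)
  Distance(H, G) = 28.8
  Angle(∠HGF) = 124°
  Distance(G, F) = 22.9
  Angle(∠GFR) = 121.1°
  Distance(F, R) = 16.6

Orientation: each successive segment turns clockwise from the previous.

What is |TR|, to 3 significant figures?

28.2

T is at the origin; TM runs at 104.6° with length 8.2, so M = (-2.07, 7.94). ∠TMH = 81.9° gives MH at 6.50° from the x-axis; with |MH| = 25.5, H = (23.3, 10.8). MH ⟂ HG, so HG runs at -83.5°; with |HG| = 28.8, G = (26.5, -17.8). ∠HGF = 124.0° gives GF at -140° from the x-axis; with |GF| = 22.9, F = (9.12, -32.7). ∠GFR = 121.1° gives FR at 162° from the x-axis; with |FR| = 16.6, R = (-6.64, -27.4). Then |TR| = |R − T| = 28.2.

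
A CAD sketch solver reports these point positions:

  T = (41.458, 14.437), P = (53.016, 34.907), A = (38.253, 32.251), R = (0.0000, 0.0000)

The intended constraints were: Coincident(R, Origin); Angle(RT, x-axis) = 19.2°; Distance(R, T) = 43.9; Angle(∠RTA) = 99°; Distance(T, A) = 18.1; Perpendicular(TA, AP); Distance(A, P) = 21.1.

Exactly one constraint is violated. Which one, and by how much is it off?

Distance(A, P) = 21.1 — off by 6.10.

R = (0.00, 0.00) ✓; RT at 19.20° ✓; |RT| = 43.90 ✓; ∠RTA = 99.00° ✓; |TA| = 18.10 ✓; ∠(TA, AP) = 90.00° ✓; |AP| = 15.00 ✗.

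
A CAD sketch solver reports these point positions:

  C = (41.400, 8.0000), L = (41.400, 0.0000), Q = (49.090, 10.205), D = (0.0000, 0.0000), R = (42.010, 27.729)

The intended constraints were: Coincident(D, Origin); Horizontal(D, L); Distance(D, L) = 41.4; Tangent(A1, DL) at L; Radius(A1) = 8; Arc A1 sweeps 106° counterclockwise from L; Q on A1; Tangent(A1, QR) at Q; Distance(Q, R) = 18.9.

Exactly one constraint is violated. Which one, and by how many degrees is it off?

Tangent(A1, QR) at Q — off by 6.00°.

D = (0.00, 0.00) ✓; D.y = 0.00, L.y = 0.00 ✓; |DL| = 41.40 ✓; ∠(CL, LD) = 90.00° ✓; |CL| = 8.000 ✓; bearing(C→Q) − bearing(C→L) = 106.0° ✓; |CQ| = 8.000 ✓; ∠(CQ, QR) = 84.00° ✗; |QR| = 18.90 ✓.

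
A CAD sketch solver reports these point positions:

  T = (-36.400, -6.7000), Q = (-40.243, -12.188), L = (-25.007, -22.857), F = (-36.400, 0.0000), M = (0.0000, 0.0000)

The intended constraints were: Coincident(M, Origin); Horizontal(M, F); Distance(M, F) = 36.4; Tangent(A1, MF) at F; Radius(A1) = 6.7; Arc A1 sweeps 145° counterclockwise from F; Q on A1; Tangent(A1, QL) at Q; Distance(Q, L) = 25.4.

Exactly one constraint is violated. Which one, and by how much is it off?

Distance(Q, L) = 25.4 — off by 6.80.

M = (0.00, 0.00) ✓; M.y = 0.00, F.y = 0.00 ✓; |MF| = 36.40 ✓; ∠(TF, FM) = 90.00° ✓; |TF| = 6.700 ✓; bearing(T→Q) − bearing(T→F) = 145.0° ✓; |TQ| = 6.700 ✓; ∠(TQ, QL) = 90.00° ✓; |QL| = 18.60 ✗.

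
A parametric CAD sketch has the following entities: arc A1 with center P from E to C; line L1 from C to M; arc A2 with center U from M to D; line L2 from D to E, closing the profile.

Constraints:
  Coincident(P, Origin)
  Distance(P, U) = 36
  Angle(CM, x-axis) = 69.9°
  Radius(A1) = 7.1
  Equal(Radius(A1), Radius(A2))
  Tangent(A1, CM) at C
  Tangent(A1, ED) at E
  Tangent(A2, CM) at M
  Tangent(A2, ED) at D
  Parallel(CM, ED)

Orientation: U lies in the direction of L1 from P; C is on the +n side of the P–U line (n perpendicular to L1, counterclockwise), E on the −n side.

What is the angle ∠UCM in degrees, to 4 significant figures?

11.16°

The slot axis is L1's direction at 69.9°, so u = (cos 69.9°, sin 69.9°) = (0.3437, 0.9391) and n = (−sin 69.9°, cos 69.9°) = (-0.9391, 0.3437). P is at the origin and U lies 36.0 along u from P, so U = 36.0·u = (12.37, 33.81). Tangency of A1 to both parallel lines with radius 7.1 puts C and E at P ± 7.1·n: C = (-6.668, 2.440), E = (6.668, -2.440). Equal radii place M and D the same way about U: M = U + 7.1·n = (5.704, 36.25), D = U − 7.1·n = (19.04, 31.37). Then cos ∠UCM = CU·CM / (|CU||CM|), giving 11.16°.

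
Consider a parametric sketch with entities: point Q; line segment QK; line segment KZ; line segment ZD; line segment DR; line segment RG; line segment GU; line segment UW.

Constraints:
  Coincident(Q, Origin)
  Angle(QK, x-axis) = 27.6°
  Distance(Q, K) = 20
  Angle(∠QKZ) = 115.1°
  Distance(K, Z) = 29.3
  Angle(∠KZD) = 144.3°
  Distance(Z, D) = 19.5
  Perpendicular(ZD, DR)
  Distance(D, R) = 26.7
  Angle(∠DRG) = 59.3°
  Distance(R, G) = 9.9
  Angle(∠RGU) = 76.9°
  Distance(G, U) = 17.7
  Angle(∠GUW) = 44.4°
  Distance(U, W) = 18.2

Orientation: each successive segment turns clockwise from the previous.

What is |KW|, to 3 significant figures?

48.3

Q is at the origin; QK runs at 27.6° with length 20.0, so K = (17.7, 9.27). ∠QKZ = 115.1° gives KZ at -37.3° from the x-axis; with |KZ| = 29.3, Z = (41.0, -8.49). ∠KZD = 144.3° gives ZD at -73.0° from the x-axis; with |ZD| = 19.5, D = (46.7, -27.1). The perpendicularity gives DR at right angles to ZD, so DR runs at -163°; with |DR| = 26.7, R = (21.2, -34.9). ∠DRG = 59.3° gives RG at 76.3° from the x-axis; with |RG| = 9.9, G = (23.5, -25.3). ∠RGU = 76.9° gives GU at -26.8° from the x-axis; with |GU| = 17.7, U = (39.3, -33.3). ∠GUW = 44.4° gives UW at -162° from the x-axis; with |UW| = 18.2, W = (22.0, -38.8). Then |KW| = |W − K| = 48.3.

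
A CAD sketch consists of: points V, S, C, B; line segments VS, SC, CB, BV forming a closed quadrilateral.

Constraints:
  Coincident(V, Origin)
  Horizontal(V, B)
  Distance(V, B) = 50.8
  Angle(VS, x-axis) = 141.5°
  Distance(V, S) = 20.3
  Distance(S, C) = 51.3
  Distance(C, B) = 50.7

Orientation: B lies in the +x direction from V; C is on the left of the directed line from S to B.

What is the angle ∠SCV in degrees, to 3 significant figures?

23.0°

V is at the origin; V and B share the same y with |VB| = 50.8 and B in +x, so B = (50.8, 0). VS runs at 141.5° with |VS| = 20.3, so S = (-15.9, 12.6). C is determined by |SC| = 51.3 and |CB| = 50.7 together: it lies at the intersection of circle(S, 51.3) and circle(B, 50.7). With |SB| = 67.9, the foot of the radical line on SB is 34.4 from S and the perpendicular offset is √(51.3² − 34.4²) = 38.1. Taking the left-of-SB solution: C = (25.0, 43.6).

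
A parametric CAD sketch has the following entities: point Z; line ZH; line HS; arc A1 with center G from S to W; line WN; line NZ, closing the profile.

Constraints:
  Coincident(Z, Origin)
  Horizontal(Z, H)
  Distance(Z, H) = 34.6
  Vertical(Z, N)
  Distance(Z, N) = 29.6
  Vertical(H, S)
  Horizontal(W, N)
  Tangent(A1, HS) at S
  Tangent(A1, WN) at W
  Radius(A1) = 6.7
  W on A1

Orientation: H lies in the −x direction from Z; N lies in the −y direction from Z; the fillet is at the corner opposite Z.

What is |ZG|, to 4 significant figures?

36.09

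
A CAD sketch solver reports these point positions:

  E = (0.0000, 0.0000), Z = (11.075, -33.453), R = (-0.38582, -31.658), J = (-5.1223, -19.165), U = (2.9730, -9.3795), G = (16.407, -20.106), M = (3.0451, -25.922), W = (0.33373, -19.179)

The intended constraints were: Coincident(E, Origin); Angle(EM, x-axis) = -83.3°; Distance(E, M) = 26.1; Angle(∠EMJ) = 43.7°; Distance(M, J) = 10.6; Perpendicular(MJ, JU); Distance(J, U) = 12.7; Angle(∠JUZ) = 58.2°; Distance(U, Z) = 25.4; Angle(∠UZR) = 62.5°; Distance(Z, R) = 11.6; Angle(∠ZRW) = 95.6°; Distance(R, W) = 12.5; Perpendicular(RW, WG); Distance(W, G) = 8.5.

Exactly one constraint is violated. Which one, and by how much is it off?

Distance(W, G) = 8.5 — off by 7.60.

E = (0.00, 0.00) ✓; EM at -83.30° ✓; |EM| = 26.10 ✓; ∠EMJ = 43.70° ✓; |MJ| = 10.60 ✓; ∠(MJ, JU) = 90.00° ✓; |JU| = 12.70 ✓; ∠JUZ = 58.20° ✓; |UZ| = 25.40 ✓; ∠UZR = 62.50° ✓; |ZR| = 11.60 ✓; ∠ZRW = 95.60° ✓; |RW| = 12.50 ✓; ∠(RW, WG) = 90.00° ✓; |WG| = 16.10 ✗.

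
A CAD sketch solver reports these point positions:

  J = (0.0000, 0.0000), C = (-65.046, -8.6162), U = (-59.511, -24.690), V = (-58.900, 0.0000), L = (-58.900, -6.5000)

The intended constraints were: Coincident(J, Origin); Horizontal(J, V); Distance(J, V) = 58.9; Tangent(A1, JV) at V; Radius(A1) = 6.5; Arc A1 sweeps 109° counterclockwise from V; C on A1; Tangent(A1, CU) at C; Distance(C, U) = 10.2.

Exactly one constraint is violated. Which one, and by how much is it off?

Distance(C, U) = 10.2 — off by 6.80.

J = (0.00, 0.00) ✓; J.y = 0.00, V.y = 0.00 ✓; |JV| = 58.90 ✓; ∠(LV, VJ) = 90.00° ✓; |LV| = 6.500 ✓; bearing(L→C) − bearing(L→V) = 109.0° ✓; |LC| = 6.500 ✓; ∠(LC, CU) = 90.00° ✓; |CU| = 17.00 ✗.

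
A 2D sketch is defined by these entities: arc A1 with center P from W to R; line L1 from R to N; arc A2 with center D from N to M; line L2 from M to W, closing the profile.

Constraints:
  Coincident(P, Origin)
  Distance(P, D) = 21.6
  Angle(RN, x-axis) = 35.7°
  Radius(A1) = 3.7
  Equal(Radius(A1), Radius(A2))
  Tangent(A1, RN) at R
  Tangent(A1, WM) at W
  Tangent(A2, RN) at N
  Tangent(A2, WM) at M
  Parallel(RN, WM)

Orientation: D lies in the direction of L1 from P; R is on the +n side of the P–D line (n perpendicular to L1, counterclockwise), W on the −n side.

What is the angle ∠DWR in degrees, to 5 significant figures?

80.280°

The slot axis is L1's direction at 35.7°, so u = (cos 35.7°, sin 35.7°) = (0.81208, 0.58354) and n = (−sin 35.7°, cos 35.7°) = (-0.58354, 0.81208). P is at the origin and D lies 21.6 along u from P, so D = 21.6·u = (17.541, 12.604). Tangency of A1 to both parallel lines with radius 3.7 puts R and W at P ± 3.7·n: R = (-2.1591, 3.0047), W = (2.1591, -3.0047). Then cos ∠DWR = WD·WR / (|WD||WR|), giving 80.280°.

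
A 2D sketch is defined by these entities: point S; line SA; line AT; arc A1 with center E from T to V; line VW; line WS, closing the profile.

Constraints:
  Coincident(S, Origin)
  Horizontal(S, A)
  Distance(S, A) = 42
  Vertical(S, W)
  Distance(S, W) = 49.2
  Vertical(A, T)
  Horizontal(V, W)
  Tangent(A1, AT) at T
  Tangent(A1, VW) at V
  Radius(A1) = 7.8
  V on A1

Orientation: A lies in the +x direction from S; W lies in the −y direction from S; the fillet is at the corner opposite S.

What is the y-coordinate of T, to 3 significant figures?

-41.4

S is at the origin; SA is horizontal with |SA| = 42.0 and A on the +x side, so A = (42.0, 0.00). SW is vertical with |SW| = 49.2 and W on the −y side, so W = (0.00, -49.2). The virtual corner opposite S is at (42.0, -49.2). A1 meets AT tangentially, so ET is at right angles to AT and A1 meets VW tangentially, so EV is at right angles to VW, with radius 7.8, so the center E sits 7.8 in from both sides at E = (34.2, -41.4). That places the tangent points at T = (42.0, -41.4) on AT and V = (34.2, -49.2) on VW. So T.y = -41.4.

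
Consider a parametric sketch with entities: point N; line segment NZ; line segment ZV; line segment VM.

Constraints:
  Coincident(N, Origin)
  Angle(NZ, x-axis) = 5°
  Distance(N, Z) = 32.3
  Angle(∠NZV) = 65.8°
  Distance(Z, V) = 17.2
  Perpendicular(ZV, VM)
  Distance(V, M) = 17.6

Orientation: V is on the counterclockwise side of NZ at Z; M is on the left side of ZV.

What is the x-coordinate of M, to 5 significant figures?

8.4225

N is at the origin; NZ runs at 5.0° with length 32.3, so Z = 32.3·(cos 5.0°, sin 5.0°) = (32.177, 2.8151). ∠NZV = 65.8°, so ZV runs at 5.0° + (180° − 65.8°) = 119.20° from the x-axis; with |ZV| = 17.2, V = Z + 17.2·(cos 119.20°, sin 119.20°) = (23.786, 17.829). The perpendicularity gives VM at right angles to ZV; with |VM| = 17.6 on the left of ZV, M = V + 17.6·(-0.87292, -0.48786) = (8.4225, 9.2431). So M.x = 8.4225.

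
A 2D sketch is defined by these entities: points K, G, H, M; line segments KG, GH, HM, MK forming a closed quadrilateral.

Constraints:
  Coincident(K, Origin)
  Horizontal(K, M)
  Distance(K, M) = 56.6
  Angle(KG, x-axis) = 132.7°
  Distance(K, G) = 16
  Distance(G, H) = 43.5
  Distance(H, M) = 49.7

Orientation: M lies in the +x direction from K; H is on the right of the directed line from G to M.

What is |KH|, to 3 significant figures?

27.8

K is at the origin; KM is horizontal with |KM| = 56.6 and M in +x, so M = (56.6, 0). KG runs at 132.7° with |KG| = 16.0, so G = (-10.9, 11.8). H is determined by |GH| = 43.5 and |HM| = 49.7 together: it lies at the intersection of circle(G, 43.5) and circle(M, 49.7). With |GM| = 68.5, the foot of the radical line on GM is 30.0 from G and the perpendicular offset is √(43.5² − 30.0²) = 31.5. Taking the right-of-GM solution: H = (13.3, -24.4).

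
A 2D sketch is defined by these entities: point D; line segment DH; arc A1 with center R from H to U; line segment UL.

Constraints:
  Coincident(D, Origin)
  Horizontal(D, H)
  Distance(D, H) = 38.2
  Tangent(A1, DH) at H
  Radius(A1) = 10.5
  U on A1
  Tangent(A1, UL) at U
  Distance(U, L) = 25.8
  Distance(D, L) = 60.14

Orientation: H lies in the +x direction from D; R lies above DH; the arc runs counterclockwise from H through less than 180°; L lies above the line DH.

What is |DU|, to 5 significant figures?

49.903

Checks: |RU| = 10.50 ✓; ∠(RU, UL) = 90.00° ✓; |UL| = 25.80 ✓; |DL| = 60.14 ✓.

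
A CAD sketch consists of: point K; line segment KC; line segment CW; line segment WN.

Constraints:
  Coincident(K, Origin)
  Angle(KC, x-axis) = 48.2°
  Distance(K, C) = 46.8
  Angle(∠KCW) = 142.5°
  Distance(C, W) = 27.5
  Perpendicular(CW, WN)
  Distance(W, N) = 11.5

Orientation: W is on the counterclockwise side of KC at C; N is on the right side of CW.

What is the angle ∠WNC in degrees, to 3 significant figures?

67.3°

K is at the origin; KC runs at 48.2° with length 46.8, so C = 46.8·(cos 48.2°, sin 48.2°) = (31.2, 34.9). ∠KCW = 142.5°, so CW runs at 48.2° + (180° − 142.5°) = 85.7° from the x-axis; with |CW| = 27.5, W = C + 27.5·(cos 85.7°, sin 85.7°) = (33.3, 62.3). The perpendicularity gives WN at right angles to CW; with |WN| = 11.5 on the right of CW, N = W + 11.5·(0.997, -0.0750) = (44.7, 61.4). Then cos ∠WNC = NW·NC / (|NW||NC|), giving 67.3°.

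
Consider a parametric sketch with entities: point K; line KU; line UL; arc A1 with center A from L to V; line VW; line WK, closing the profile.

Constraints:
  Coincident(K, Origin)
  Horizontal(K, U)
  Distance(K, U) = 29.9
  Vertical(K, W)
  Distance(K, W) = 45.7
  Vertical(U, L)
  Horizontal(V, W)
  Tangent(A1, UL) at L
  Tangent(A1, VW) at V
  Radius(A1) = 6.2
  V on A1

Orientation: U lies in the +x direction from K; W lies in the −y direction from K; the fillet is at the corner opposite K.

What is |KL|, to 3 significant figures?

49.5

The virtual corner opposite K is at (29.9, -45.7). The tangent condition forces AL to be normal to UL and tangency of A1 to VW means the radius AV is perpendicular to VW, with radius 6.2, so the center A sits 6.2 in from both sides at A = (23.7, -39.5). That places the tangent points at L = (29.9, -39.5) on UL and V = (23.7, -45.7) on VW. Then |KL| = |L − K| = 49.5.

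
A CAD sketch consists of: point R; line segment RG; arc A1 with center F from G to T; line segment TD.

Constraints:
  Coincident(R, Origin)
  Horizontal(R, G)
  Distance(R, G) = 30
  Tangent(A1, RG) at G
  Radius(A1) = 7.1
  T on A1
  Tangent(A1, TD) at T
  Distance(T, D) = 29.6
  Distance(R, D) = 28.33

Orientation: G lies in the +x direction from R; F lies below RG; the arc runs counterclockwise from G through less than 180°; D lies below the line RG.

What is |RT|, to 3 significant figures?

24.4

Checks: |RG| = 30.00 ✓; ∠(FG, GR) = 90.00° ✓; |FT| = 7.100 ✓; ∠(FT, TD) = 90.00° ✓; |TD| = 29.60 ✓; |RD| = 28.33 ✓.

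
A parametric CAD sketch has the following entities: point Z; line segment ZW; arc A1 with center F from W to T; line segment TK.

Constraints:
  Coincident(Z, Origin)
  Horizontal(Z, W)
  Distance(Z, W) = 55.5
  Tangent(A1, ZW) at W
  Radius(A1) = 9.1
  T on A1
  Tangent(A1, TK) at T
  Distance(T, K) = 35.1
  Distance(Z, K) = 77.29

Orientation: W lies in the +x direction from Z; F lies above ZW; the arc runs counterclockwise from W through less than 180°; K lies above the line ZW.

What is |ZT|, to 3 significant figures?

65.3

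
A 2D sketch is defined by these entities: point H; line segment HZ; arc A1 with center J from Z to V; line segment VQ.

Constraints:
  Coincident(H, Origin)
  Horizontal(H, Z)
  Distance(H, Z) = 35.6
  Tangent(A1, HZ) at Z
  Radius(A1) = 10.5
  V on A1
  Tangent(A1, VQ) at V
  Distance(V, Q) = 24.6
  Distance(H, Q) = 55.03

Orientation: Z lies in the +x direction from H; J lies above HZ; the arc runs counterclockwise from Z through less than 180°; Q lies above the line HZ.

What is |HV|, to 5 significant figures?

47.585

Checks: |JV| = 10.50 ✓; ∠(JV, VQ) = 90.00° ✓; |VQ| = 24.60 ✓; |HQ| = 55.03 ✓.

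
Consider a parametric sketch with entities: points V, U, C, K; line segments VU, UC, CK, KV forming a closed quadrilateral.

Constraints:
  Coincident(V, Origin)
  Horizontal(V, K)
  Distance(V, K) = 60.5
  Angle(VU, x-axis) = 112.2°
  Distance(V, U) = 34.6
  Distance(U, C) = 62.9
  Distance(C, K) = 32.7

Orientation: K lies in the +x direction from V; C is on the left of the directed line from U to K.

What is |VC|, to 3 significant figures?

58.6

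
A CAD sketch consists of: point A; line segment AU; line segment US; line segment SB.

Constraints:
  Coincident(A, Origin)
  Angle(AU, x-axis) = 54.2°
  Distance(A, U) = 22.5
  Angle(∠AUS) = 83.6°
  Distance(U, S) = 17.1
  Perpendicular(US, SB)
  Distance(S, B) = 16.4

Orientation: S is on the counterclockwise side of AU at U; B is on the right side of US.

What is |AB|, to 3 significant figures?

41.4

A is at the origin; AU runs at 54.2° with length 22.5, so U = 22.5·(cos 54.2°, sin 54.2°) = (13.2, 18.2). ∠AUS = 83.6°, so US runs at 54.2° + (180° − 83.6°) = 151° from the x-axis; with |US| = 17.1, S = U + 17.1·(cos 151°, sin 151°) = (-1.74, 26.6). US is perpendicular to SB; with |SB| = 16.4 on the right of US, B = S + 16.4·(0.491, 0.871) = (6.31, 40.9). Then |AB| = |B − A| = 41.4.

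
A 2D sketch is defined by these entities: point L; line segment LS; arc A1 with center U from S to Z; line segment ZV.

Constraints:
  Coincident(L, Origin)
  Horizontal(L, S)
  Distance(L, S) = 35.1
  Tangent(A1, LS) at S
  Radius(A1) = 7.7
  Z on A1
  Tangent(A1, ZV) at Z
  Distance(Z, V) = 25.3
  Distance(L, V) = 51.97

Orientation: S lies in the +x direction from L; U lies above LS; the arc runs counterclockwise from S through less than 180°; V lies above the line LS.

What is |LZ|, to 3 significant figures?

43.6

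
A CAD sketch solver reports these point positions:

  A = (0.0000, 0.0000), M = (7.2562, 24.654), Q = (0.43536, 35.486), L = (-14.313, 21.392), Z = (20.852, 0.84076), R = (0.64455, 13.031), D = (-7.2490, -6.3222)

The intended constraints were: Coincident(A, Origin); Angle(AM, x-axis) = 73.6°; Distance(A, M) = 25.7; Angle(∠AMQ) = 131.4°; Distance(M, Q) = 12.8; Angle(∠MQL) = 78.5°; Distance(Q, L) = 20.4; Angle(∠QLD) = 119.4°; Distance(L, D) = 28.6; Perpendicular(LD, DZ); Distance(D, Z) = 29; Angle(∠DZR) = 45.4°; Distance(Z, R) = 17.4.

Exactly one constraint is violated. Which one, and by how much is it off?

Distance(Z, R) = 17.4 — off by 6.20.

A = (0.00, 0.00) ✓; AM at 73.60° ✓; |AM| = 25.70 ✓; ∠AMQ = 131.4° ✓; |MQ| = 12.80 ✓; ∠MQL = 78.50° ✓; |QL| = 20.40 ✓; ∠QLD = 119.4° ✓; |LD| = 28.60 ✓; ∠(LD, DZ) = 90.00° ✓; |DZ| = 29.00 ✓; ∠DZR = 45.40° ✓; |ZR| = 23.60 ✗.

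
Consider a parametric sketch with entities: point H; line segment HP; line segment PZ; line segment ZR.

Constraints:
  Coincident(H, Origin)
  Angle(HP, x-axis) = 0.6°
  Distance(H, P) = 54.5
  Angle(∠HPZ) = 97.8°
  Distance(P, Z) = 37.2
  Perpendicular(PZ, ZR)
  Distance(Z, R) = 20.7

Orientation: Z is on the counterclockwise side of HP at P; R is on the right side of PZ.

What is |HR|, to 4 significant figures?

87.00

∠HPZ = 97.8°, so PZ runs at 0.6° + (180° − 97.8°) = 82.80° from the x-axis; with |PZ| = 37.2, Z = P + 37.2·(cos 82.80°, sin 82.80°) = (59.16, 37.48). The perpendicularity gives ZR at right angles to PZ; with |ZR| = 20.7 on the right of PZ, R = Z + 20.7·(0.9921, -0.1253) = (79.70, 34.88). Then |HR| = |R − H| = 87.00.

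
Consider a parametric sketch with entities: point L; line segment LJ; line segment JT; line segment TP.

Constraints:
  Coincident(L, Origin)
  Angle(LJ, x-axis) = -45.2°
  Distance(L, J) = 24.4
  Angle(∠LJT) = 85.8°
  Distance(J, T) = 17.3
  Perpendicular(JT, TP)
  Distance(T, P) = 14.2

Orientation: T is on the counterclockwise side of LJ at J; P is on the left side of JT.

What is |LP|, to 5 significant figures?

18.530

∠LJT = 85.8°, so JT runs at -45.2° + (180° − 85.8°) = 49.000° from the x-axis; with |JT| = 17.3, T = J + 17.3·(cos 49.000°, sin 49.000°) = (28.543, -4.2571). JT ⟂ TP; with |TP| = 14.2 on the left of JT, P = T + 14.2·(-0.75471, 0.65606) = (17.826, 5.0590). Then |LP| = |P − L| = 18.530.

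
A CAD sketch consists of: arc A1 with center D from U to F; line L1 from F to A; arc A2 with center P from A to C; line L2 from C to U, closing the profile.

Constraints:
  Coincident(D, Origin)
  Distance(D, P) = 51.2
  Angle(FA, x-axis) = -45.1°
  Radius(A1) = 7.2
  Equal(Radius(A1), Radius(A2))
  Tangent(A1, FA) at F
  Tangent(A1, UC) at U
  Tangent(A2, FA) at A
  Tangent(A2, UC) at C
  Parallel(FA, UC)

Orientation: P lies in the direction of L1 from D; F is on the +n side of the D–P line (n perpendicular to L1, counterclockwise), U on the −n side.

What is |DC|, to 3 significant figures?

51.7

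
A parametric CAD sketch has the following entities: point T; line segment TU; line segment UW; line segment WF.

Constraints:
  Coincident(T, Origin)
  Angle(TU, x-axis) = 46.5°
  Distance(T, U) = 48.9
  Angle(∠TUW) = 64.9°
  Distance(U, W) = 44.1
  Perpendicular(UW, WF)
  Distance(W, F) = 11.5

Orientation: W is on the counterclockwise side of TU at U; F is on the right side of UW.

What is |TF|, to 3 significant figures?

60.5

∠TUW = 64.9°, so UW runs at 46.5° + (180° − 64.9°) = 162° from the x-axis; with |UW| = 44.1, W = U + 44.1·(cos 162°, sin 162°) = (-8.18, 49.4). UW ⟂ WF; with |WF| = 11.5 on the right of UW, F = W + 11.5·(0.316, 0.949) = (-4.55, 60.3). Then |TF| = |F − T| = 60.5.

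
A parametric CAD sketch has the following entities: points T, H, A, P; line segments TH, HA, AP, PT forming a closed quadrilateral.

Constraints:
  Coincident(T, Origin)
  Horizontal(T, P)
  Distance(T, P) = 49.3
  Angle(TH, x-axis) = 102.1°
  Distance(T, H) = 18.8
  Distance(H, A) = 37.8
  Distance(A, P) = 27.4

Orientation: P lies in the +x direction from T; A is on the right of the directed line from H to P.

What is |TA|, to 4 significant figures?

24.46

T is at the origin; TP is horizontal with |TP| = 49.3 and P in +x, so P = (49.3, 0). TH runs at 102.1° with |TH| = 18.8, so H = (-3.941, 18.38). A is determined by |HA| = 37.8 and |AP| = 27.4 together: it lies at the intersection of circle(H, 37.8) and circle(P, 27.4). With |HP| = 56.32, the foot of the radical line on HP is 34.18 from H and the perpendicular offset is √(37.8² − 34.18²) = 16.14. Taking the right-of-HP solution: A = (23.10, -8.028).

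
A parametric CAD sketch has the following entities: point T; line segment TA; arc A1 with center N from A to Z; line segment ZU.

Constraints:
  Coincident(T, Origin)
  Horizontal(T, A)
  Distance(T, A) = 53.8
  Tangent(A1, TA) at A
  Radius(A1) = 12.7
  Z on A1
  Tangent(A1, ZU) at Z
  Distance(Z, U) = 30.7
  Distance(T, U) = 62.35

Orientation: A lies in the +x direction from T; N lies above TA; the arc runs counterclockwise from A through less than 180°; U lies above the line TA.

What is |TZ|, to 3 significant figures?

66.9

T is at the origin; T and A share the same y with |TA| = 53.8 and A on the +x side, so A = (53.8, 0.00). A1 meets TA tangentially, so NA is at right angles to TA, so N = A + (0, 12.7) = (53.8, 12.7). Since NZ ⟂ ZU (tangency), |NU| = √(12.7² + 30.7²) = 33.2 regardless of where Z sits on A1. So U lies on both circle(T, 62.35) and circle(N, 33.2); the above-TA intersection is U = (43.8, 44.4). Z is the foot of the tangent from U: Z = (63.5, 20.9).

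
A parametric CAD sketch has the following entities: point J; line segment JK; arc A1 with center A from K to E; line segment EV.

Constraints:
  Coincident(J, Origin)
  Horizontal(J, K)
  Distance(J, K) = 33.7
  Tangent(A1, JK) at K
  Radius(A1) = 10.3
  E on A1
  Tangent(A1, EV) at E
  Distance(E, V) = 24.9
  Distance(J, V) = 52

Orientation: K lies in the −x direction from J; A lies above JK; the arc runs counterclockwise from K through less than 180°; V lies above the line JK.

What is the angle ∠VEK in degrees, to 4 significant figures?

120.9°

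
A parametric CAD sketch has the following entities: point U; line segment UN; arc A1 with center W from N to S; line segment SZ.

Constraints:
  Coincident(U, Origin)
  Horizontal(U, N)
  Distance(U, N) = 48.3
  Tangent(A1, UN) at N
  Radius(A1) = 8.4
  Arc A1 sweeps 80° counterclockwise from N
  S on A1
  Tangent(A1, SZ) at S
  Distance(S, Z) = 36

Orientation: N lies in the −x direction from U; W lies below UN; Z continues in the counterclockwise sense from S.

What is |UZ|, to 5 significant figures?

75.790

On A1, N sits at bearing 90° from W; an 80° counterclockwise sweep puts S at bearing 170°, so S = W + 8.4·(cos 170°, sin 170°) = (-56.572, -6.9414). A1 meets SZ tangentially, so WS is at right angles to SZ, so SZ runs along (−sin 170°, cos 170°); with |SZ| = 36.0, Z = (-62.824, -42.394). Then |UZ| = |Z − U| = 75.790.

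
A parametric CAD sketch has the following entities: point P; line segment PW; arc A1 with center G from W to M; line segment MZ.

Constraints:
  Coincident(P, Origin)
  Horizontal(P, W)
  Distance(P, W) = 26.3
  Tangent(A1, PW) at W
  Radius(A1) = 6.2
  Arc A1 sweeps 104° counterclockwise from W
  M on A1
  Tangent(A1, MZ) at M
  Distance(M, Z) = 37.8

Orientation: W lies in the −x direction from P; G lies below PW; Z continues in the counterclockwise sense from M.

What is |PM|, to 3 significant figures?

33.2

P is at the origin; PW is horizontal with |PW| = 26.3 and W on the −x side, so W = (-26.3, 0.00). Since A1 is tangent to PW there, GW ⟂ PW, so G = W + (0, -6.2) = (-26.3, -6.20). On A1, W sits at bearing 90° from G; a 104° counterclockwise sweep puts M at bearing 194°, so M = G + 6.2·(cos 194°, sin 194°) = (-32.3, -7.70). Then |PM| = |M − P| = 33.2.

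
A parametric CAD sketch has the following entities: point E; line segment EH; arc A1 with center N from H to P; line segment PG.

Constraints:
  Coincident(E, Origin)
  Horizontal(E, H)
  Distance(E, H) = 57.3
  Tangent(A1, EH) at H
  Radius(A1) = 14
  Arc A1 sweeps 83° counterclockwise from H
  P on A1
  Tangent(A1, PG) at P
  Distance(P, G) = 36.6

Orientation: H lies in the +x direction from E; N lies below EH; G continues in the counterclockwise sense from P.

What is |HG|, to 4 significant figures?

51.97

E is at the origin; E and H share the same y with |EH| = 57.3 and H on the +x side, so H = (57.30, 0.000). A1 meets EH tangentially, so NH is at right angles to EH, so N = H + (0, -14) = (57.30, -14.00). On A1, H sits at bearing 90° from N; an 83° counterclockwise sweep puts P at bearing 173°, so P = N + 14.0·(cos 173°, sin 173°) = (43.40, -12.29). Since A1 is tangent to PG there, NP ⟂ PG, so PG runs along (−sin 173°, cos 173°); with |PG| = 36.6, G = (38.94, -48.62). Then |HG| = |G − H| = 51.97.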